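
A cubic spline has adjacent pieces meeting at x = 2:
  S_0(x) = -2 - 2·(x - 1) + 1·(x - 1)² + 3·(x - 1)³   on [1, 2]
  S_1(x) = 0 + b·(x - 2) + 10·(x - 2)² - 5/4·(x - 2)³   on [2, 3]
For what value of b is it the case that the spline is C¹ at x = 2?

9

S_0'(x) = -2 + 2·(x - 1) + 9·(x - 1)², so S_0'(2) = 9. On the right, S_1'(2) = b, so b = 9.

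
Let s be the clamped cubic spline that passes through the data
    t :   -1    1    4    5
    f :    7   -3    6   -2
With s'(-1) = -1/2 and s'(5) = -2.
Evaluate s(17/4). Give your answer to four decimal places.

Let m_i = s''(x_i). Step sizes h_i = 2, 3, 1; slopes of the chords Δ_i = (y_(i+1) - y_i)/h_i = -5, 3, -8.
  2·m_0 + 10·m_1 + 3·m_2 = 6(Δ_1 - Δ_0) = 48
  3·m_1 + 8·m_2 + 1·m_3 = 6(Δ_2 - Δ_1) = -66
Clamped end conditions give two more equations: 2h_0·m_0 + h_0·m_1 = 6(Δ_0 - s'(-1)) = -27 and h_2·m_2 + 2h_2·m_3 = 6(s'(5) - Δ_2) = 36.
Forward elimination and back-substitution give m_0 = -167/13, m_1 = 317/26, m_2 = -209/13, m_3 = 677/26.
On [4, 5], s(t) = 6 - 363/52·(t - 4) - 209/26·(t - 4)² + 365/52·(t - 4)³.
With (t - 4) = 1/4: s(17/4) = 12853/3328.

3.8621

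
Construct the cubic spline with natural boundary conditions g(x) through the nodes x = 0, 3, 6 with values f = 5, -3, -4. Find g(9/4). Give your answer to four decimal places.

Let M_i = g''(x_i). Step sizes h_i = 3, 3; slopes of the chords Δ_i = (y_(i+1) - y_i)/h_i = -8/3, -1/3.
  3·M_0 + 12·M_1 + 3·M_2 = 6(Δ_1 - Δ_0) = 14
Natural end conditions: M_0 = M_2 = 0.
Hence M_0 = 0, M_1 = 7/6, M_2 = 0.
On [0, 3], g(x) = 5 - 13/4·x + 0·x² + 7/108·x³.
With x = 9/4: g(9/4) = -403/256.

-1.5742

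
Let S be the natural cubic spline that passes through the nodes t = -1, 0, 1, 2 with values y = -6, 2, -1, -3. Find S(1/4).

2

With σ_i denoting the second derivative at x_i, h_i = 1, 1, 1, and Δ_i = (y_(i+1) − y_i)/h_i = 8, -3, -2:
  1·σ_0 + 4·σ_1 + 1·σ_2 = 6(Δ_1 - Δ_0) = -66
  1·σ_1 + 4·σ_2 + 1·σ_3 = 6(Δ_2 - Δ_1) = 6
Natural end conditions: σ_0 = σ_3 = 0.
Solving the tridiagonal system: σ_0 = 0, σ_1 = -18, σ_2 = 6, σ_3 = 0.
On [0, 1], S(t) = 2 + 2·t - 9·t² + 4·t³.
With t = 1/4: S(1/4) = 2.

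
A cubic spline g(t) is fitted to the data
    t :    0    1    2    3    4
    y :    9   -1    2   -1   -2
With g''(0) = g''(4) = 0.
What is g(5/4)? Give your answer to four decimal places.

-0.8920

With M_i denoting the second derivative at x_i, h_i = 1, 1, 1, 1, and Δ_i = (y_(i+1) − y_i)/h_i = -10, 3, -3, -1:
  1·M_0 + 4·M_1 + 1·M_2 = 6(Δ_1 - Δ_0) = 78
  1·M_1 + 4·M_2 + 1·M_3 = 6(Δ_2 - Δ_1) = -36
  1·M_2 + 4·M_3 + 1·M_4 = 6(Δ_3 - Δ_2) = 12
Natural end conditions: M_0 = M_4 = 0.
Solving: M_0 = 0, M_1 = 663/28, M_2 = -117/7, M_3 = 201/28, M_4 = 0.
On [1, 2], g(t) = -1 - 59/28·(t - 1) + 663/56·(t - 1)² - 377/56·(t - 1)³.
With (t - 1) = 1/4: g(5/4) = -3197/3584.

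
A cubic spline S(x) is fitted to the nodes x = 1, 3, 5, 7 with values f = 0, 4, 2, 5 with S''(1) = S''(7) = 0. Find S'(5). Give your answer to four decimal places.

-0.2333

Let M_i = S''(x_i). Step sizes h_i = 2, 2, 2; slopes of the chords Δ_i = (y_(i+1) - y_i)/h_i = 2, -1, 3/2.
  2·M_0 + 8·M_1 + 2·M_2 = 6(Δ_1 - Δ_0) = -18
  2·M_1 + 8·M_2 + 2·M_3 = 6(Δ_2 - Δ_1) = 15
Natural end conditions: M_0 = M_3 = 0.
Solving the tridiagonal system: M_0 = 0, M_1 = -29/10, M_2 = 13/5, M_3 = 0.
On [5, 7], S'(x) = b_2 + 2c_2·(x - 5) + 3d_2·(x - 5)² with b_2 = Δ_2 - h_2(2M_2 + M_3)/6 = -7/30, c_2 = M_2/2 = 13/10, d_2 = (M_3 - M_2)/(6h_2) = -13/60. So S'(5) = -7/30.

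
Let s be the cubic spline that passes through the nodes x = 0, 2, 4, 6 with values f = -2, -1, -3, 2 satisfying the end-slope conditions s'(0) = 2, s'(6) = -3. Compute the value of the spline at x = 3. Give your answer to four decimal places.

Let M_i = s''(x_i). Step sizes h_i = 2, 2, 2; slopes of the chords Δ_i = (y_(i+1) - y_i)/h_i = 1/2, -1, 5/2.
  2·M_0 + 8·M_1 + 2·M_2 = 6(Δ_1 - Δ_0) = -9
  2·M_1 + 8·M_2 + 2·M_3 = 6(Δ_2 - Δ_1) = 21
Clamped end conditions give two more equations: 2h_0·M_0 + h_0·M_1 = 6(Δ_0 - s'(0)) = -9 and h_2·M_2 + 2h_2·M_3 = 6(s'(6) - Δ_2) = -33.
Solving: M_0 = -16/15, M_1 = -71/30, M_2 = 181/30, M_3 = -169/15.
On [2, 4], s(x) = -1 - 43/30·(x - 2) - 71/60·(x - 2)² + 7/10·(x - 2)³.
With (x - 2) = 1: s(3) = -35/12.

-2.9167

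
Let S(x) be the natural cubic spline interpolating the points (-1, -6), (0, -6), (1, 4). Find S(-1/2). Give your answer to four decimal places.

Let m_i = S''(x_i). Step sizes h_i = 1, 1; slopes of the chords Δ_i = (y_(i+1) - y_i)/h_i = 0, 10.
  1·m_0 + 4·m_1 + 1·m_2 = 6(Δ_1 - Δ_0) = 60
Natural end conditions: m_0 = m_2 = 0.
Solving the tridiagonal system: m_0 = 0, m_1 = 15, m_2 = 0.
On [-1, 0], S(x) = -6 - 5/2·(x + 1) + 0·(x + 1)² + 5/2·(x + 1)³.
With (x + 1) = 1/2: S(-1/2) = -111/16.

-6.9375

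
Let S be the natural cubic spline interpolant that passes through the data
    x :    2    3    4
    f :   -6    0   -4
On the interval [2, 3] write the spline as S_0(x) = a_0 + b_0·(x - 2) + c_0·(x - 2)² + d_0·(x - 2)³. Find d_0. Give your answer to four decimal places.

-2.5000

Let m_i = S''(x_i). Step sizes h_i = 1, 1; slopes of the chords Δ_i = (y_(i+1) - y_i)/h_i = 6, -4.
  1·m_0 + 4·m_1 + 1·m_2 = 6(Δ_1 - Δ_0) = -60
Natural end conditions: m_0 = m_2 = 0.
Hence m_0 = 0, m_1 = -15, m_2 = 0.
On [2, 3], with S_0(x) = a_0 + b_0·(x - 2) + c_0·(x - 2)² + d_0·(x - 2)³: c_0 = m_0/2 = 0, d_0 = (m_1 - m_0)/(6h_0) = -5/2, b_0 = Δ_0 - h_0(2m_0 + m_1)/6 = 17/2.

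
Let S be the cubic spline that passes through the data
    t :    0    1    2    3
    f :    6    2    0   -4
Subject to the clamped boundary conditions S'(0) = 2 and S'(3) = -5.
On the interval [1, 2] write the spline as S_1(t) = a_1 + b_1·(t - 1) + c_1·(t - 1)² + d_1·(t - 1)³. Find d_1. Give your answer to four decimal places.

Write M_i for S''(x_i). With h_i = 1, 1, 1 and divided differences Δ_i = -4, -2, -4, the continuity of S' gives the tridiagonal system
  1·M_0 + 4·M_1 + 1·M_2 = 6(Δ_1 - Δ_0) = 12
  1·M_1 + 4·M_2 + 1·M_3 = 6(Δ_2 - Δ_1) = -12
Clamped end conditions give two more equations: 2h_0·M_0 + h_0·M_1 = 6(Δ_0 - S'(0)) = -36 and h_2·M_2 + 2h_2·M_3 = 6(S'(3) - Δ_2) = -6.
Solving the tridiagonal system: M_0 = -346/15, M_1 = 152/15, M_2 = -82/15, M_3 = -4/15.
On [1, 2], with S_1(t) = a_1 + b_1·(t - 1) + c_1·(t - 1)² + d_1·(t - 1)³: c_1 = M_1/2 = 76/15, d_1 = (M_2 - M_1)/(6h_1) = -13/5, b_1 = Δ_1 - h_1(2M_1 + M_2)/6 = -67/15.

-2.6000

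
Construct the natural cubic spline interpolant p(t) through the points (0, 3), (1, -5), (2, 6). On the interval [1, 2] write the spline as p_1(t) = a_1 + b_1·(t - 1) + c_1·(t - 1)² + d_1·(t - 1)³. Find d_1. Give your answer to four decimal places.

Put M_i = p'' at the i-th knot. Here h = (1, 1) and Δ = (-8, 11), so the interior equations h_(i-1)·M_(i-1) + 2(h_(i-1)+h_i)·M_i + h_i·M_(i+1) = 6(Δ_i − Δ_(i-1)) read
  1·M_0 + 4·M_1 + 1·M_2 = 6(Δ_1 - Δ_0) = 114
Natural end conditions: M_0 = M_2 = 0.
Hence M_0 = 0, M_1 = 57/2, M_2 = 0.
On [1, 2], with p_1(t) = a_1 + b_1·(t - 1) + c_1·(t - 1)² + d_1·(t - 1)³: c_1 = M_1/2 = 57/4, d_1 = (M_2 - M_1)/(6h_1) = -19/4, b_1 = Δ_1 - h_1(2M_1 + M_2)/6 = 3/2.

-4.7500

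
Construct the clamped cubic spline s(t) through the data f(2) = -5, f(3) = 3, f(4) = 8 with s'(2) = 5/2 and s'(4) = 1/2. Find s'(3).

9

With M_i denoting the second derivative at x_i, h_i = 1, 1, and Δ_i = (y_(i+1) − y_i)/h_i = 8, 5:
  1·M_0 + 4·M_1 + 1·M_2 = 6(Δ_1 - Δ_0) = -18
Clamped end conditions give two more equations: 2h_0·M_0 + h_0·M_1 = 6(Δ_0 - s'(2)) = 33 and h_1·M_1 + 2h_1·M_2 = 6(s'(4) - Δ_1) = -27.
Forward elimination and back-substitution give M_0 = 20, M_1 = -7, M_2 = -10.
On [3, 4], s'(t) = b_1 + 2c_1·(t - 3) + 3d_1·(t - 3)² with b_1 = Δ_1 - h_1(2M_1 + M_2)/6 = 9, c_1 = M_1/2 = -7/2, d_1 = (M_2 - M_1)/(6h_1) = -1/2. So s'(3) = 9.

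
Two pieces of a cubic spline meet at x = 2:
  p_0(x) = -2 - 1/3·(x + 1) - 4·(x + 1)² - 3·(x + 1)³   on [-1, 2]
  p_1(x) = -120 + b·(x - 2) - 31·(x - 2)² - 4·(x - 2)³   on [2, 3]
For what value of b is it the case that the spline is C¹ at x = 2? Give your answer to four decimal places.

-105.3333

p_0'(x) = -1/3 - 8·(x + 1) - 9·(x + 1)², so p_0'(2) = -316/3. On the right, p_1'(2) = b, so b = -316/3.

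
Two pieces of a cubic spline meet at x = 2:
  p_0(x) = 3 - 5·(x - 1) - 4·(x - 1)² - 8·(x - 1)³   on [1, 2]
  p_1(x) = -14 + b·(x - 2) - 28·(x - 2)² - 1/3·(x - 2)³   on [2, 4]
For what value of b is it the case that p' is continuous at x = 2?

p_0'(x) = -5 - 8·(x - 1) - 24·(x - 1)², so p_0'(2) = -37. On the right, p_1'(2) = b, so b = -37.

-37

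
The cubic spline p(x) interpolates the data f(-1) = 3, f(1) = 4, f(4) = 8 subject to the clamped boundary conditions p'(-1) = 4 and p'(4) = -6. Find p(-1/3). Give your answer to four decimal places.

4.2593

Put m_i = p'' at the i-th knot. Here h = (2, 3) and Δ = (1/2, 4/3), so the interior equations h_(i-1)·m_(i-1) + 2(h_(i-1)+h_i)·m_i + h_i·m_(i+1) = 6(Δ_i − Δ_(i-1)) read
  2·m_0 + 10·m_1 + 3·m_2 = 6(Δ_1 - Δ_0) = 5
Clamped end conditions give two more equations: 2h_0·m_0 + h_0·m_1 = 6(Δ_0 - p'(-1)) = -21 and h_1·m_1 + 2h_1·m_2 = 6(p'(4) - Δ_1) = -44.
Forward elimination and back-substitution give m_0 = -31/4, m_1 = 5, m_2 = -59/6.
On [-1, 1], p(x) = 3 + 4·(x + 1) - 31/8·(x + 1)² + 17/16·(x + 1)³.
With (x + 1) = 2/3: p(-1/3) = 115/27.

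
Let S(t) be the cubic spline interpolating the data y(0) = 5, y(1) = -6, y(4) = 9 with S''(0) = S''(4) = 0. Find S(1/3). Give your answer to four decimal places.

Write M_i for S''(x_i). With h_i = 1, 3 and divided differences Δ_i = -11, 5, the continuity of S' gives the tridiagonal system
  1·M_0 + 8·M_1 + 3·M_2 = 6(Δ_1 - Δ_0) = 96
Natural end conditions: M_0 = M_2 = 0.
Hence M_0 = 0, M_1 = 12, M_2 = 0.
On [0, 1], S(t) = 5 - 13·t + 0·t² + 2·t³.
With t = 1/3: S(1/3) = 20/27.

0.7407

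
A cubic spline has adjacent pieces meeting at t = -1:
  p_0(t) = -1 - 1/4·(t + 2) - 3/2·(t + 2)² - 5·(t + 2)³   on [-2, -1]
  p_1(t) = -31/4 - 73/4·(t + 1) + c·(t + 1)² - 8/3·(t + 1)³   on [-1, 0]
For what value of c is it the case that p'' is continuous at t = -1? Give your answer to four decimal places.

p_0''(t) = -3 - 30·(t + 2), so p_0''(-1) = -33. On the right, p_1''(-1) = 2c, so c = -33/2.

-16.5000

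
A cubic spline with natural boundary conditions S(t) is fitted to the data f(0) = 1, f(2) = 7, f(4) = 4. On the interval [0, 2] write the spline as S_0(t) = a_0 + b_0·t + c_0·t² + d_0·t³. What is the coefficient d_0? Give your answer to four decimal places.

-0.2813

Put σ_i = S'' at the i-th knot. Here h = (2, 2) and Δ = (3, -3/2), so the interior equations h_(i-1)·σ_(i-1) + 2(h_(i-1)+h_i)·σ_i + h_i·σ_(i+1) = 6(Δ_i − Δ_(i-1)) read
  2·σ_0 + 8·σ_1 + 2·σ_2 = 6(Δ_1 - Δ_0) = -27
Natural end conditions: σ_0 = σ_2 = 0.
Solving: σ_0 = 0, σ_1 = -27/8, σ_2 = 0.
On [0, 2], with S_0(t) = a_0 + b_0·t + c_0·t² + d_0·t³: c_0 = σ_0/2 = 0, d_0 = (σ_1 - σ_0)/(6h_0) = -9/32, b_0 = Δ_0 - h_0(2σ_0 + σ_1)/6 = 33/8.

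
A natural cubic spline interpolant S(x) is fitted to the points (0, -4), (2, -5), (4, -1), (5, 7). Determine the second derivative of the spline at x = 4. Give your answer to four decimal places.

With σ_i denoting the second derivative at x_i, h_i = 2, 2, 1, and Δ_i = (y_(i+1) − y_i)/h_i = -1/2, 2, 8:
  2·σ_0 + 8·σ_1 + 2·σ_2 = 6(Δ_1 - Δ_0) = 15
  2·σ_1 + 6·σ_2 + 1·σ_3 = 6(Δ_2 - Δ_1) = 36
Natural end conditions: σ_0 = σ_3 = 0.
Solving the tridiagonal system: σ_0 = 0, σ_1 = 9/22, σ_2 = 129/22, σ_3 = 0.

5.8636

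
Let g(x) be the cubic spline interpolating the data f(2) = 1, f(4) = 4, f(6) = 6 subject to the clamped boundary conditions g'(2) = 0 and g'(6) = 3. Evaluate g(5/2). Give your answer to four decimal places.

With M_i denoting the second derivative at x_i, h_i = 2, 2, and Δ_i = (y_(i+1) − y_i)/h_i = 3/2, 1:
  2·M_0 + 8·M_1 + 2·M_2 = 6(Δ_1 - Δ_0) = -3
Clamped end conditions give two more equations: 2h_0·M_0 + h_0·M_1 = 6(Δ_0 - g'(2)) = 9 and h_1·M_1 + 2h_1·M_2 = 6(g'(6) - Δ_1) = 12.
Forward elimination and back-substitution give M_0 = 27/8, M_1 = -9/4, M_2 = 33/8.
On [2, 4], g(x) = 1 + 0·(x - 2) + 27/16·(x - 2)² - 15/32·(x - 2)³.
With (x - 2) = 1/2: g(5/2) = 349/256.

1.3633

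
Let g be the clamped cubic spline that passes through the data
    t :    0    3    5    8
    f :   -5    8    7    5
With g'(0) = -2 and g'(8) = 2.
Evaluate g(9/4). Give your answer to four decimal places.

Put M_i = g'' at the i-th knot. Here h = (3, 2, 3) and Δ = (13/3, -1/2, -2/3), so the interior equations h_(i-1)·M_(i-1) + 2(h_(i-1)+h_i)·M_i + h_i·M_(i+1) = 6(Δ_i − Δ_(i-1)) read
  3·M_0 + 10·M_1 + 2·M_2 = 6(Δ_1 - Δ_0) = -29
  2·M_1 + 10·M_2 + 3·M_3 = 6(Δ_2 - Δ_1) = -1
Clamped end conditions give two more equations: 2h_0·M_0 + h_0·M_1 = 6(Δ_0 - g'(0)) = 38 and h_2·M_2 + 2h_2·M_3 = 6(g'(8) - Δ_2) = 16.
Solving the tridiagonal system: M_0 = 193/21, M_1 = -40/7, M_2 = 2/7, M_3 = 53/21.
On [0, 3], g(t) = -5 - 2·t + 193/42·t² - 313/378·t³.
With t = 9/4: g(9/4) = 3881/896.

4.3315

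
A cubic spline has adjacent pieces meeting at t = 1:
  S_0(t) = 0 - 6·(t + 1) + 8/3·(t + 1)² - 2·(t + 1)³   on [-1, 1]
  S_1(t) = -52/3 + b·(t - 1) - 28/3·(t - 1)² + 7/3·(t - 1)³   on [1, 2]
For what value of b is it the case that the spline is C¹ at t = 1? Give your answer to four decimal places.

-19.3333

S_0'(t) = -6 + 16/3·(t + 1) - 6·(t + 1)², so S_0'(1) = -58/3. On the right, S_1'(1) = b, so b = -58/3.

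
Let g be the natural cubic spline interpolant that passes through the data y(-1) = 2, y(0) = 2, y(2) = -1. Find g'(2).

-2

Let M_i = g''(x_i). Step sizes h_i = 1, 2; slopes of the chords Δ_i = (y_(i+1) - y_i)/h_i = 0, -3/2.
  1·M_0 + 6·M_1 + 2·M_2 = 6(Δ_1 - Δ_0) = -9
Natural end conditions: M_0 = M_2 = 0.
Solving: M_0 = 0, M_1 = -3/2, M_2 = 0.
On [0, 2], g'(t) = b_1 + 2c_1·t + 3d_1·t² with b_1 = Δ_1 - h_1(2M_1 + M_2)/6 = -1/2, c_1 = M_1/2 = -3/4, d_1 = (M_2 - M_1)/(6h_1) = 1/8. So g'(2) = -2.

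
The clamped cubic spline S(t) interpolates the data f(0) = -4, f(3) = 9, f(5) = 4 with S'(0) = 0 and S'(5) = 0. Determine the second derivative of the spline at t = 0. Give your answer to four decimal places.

Let σ_i = S''(x_i). Step sizes h_i = 3, 2; slopes of the chords Δ_i = (y_(i+1) - y_i)/h_i = 13/3, -5/2.
  3·σ_0 + 10·σ_1 + 2·σ_2 = 6(Δ_1 - Δ_0) = -41
Clamped end conditions give two more equations: 2h_0·σ_0 + h_0·σ_1 = 6(Δ_0 - S'(0)) = 26 and h_1·σ_1 + 2h_1·σ_2 = 6(S'(5) - Δ_1) = 15.
Forward elimination and back-substitution give σ_0 = 253/30, σ_1 = -41/5, σ_2 = 157/20.

8.4333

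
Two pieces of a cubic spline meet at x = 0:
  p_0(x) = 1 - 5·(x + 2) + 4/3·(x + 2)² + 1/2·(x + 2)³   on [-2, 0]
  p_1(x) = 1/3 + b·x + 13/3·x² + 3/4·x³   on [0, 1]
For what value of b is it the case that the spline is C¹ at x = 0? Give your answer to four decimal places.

6.3333

p_0'(x) = -5 + 8/3·(x + 2) + 3/2·(x + 2)², so p_0'(0) = 19/3. On the right, p_1'(0) = b, so b = 19/3.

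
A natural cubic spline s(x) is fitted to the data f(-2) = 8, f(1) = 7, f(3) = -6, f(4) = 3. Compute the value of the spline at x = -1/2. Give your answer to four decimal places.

Put M_i = s'' at the i-th knot. Here h = (3, 2, 1) and Δ = (-1/3, -13/2, 9), so the interior equations h_(i-1)·M_(i-1) + 2(h_(i-1)+h_i)·M_i + h_i·M_(i+1) = 6(Δ_i − Δ_(i-1)) read
  3·M_0 + 10·M_1 + 2·M_2 = 6(Δ_1 - Δ_0) = -37
  2·M_1 + 6·M_2 + 1·M_3 = 6(Δ_2 - Δ_1) = 93
Natural end conditions: M_0 = M_3 = 0.
Hence M_0 = 0, M_1 = -51/7, M_2 = 251/14, M_3 = 0.
On [-2, 1], s(x) = 8 + 139/42·(x + 2) + 0·(x + 2)² - 17/42·(x + 2)³.
With (x + 2) = 3/2: s(-1/2) = 1299/112.

11.5982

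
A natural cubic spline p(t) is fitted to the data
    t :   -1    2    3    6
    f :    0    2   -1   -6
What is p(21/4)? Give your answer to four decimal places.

-5.2299

With m_i denoting the second derivative at x_i, h_i = 3, 1, 3, and Δ_i = (y_(i+1) − y_i)/h_i = 2/3, -3, -5/3:
  3·m_0 + 8·m_1 + 1·m_2 = 6(Δ_1 - Δ_0) = -22
  1·m_1 + 8·m_2 + 3·m_3 = 6(Δ_2 - Δ_1) = 8
Natural end conditions: m_0 = m_3 = 0.
Forward elimination and back-substitution give m_0 = 0, m_1 = -184/63, m_2 = 86/63, m_3 = 0.
On [3, 6], p(t) = -1 - 191/63·(t - 3) + 43/63·(t - 3)² - 43/567·(t - 3)³.
With (t - 3) = 9/4: p(21/4) = -2343/448.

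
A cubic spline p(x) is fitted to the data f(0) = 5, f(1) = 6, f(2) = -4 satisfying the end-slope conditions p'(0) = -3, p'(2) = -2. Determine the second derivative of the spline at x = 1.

-34

With m_i denoting the second derivative at x_i, h_i = 1, 1, and Δ_i = (y_(i+1) − y_i)/h_i = 1, -10:
  1·m_0 + 4·m_1 + 1·m_2 = 6(Δ_1 - Δ_0) = -66
Clamped end conditions give two more equations: 2h_0·m_0 + h_0·m_1 = 6(Δ_0 - p'(0)) = 24 and h_1·m_1 + 2h_1·m_2 = 6(p'(2) - Δ_1) = 48.
Solving: m_0 = 29, m_1 = -34, m_2 = 41.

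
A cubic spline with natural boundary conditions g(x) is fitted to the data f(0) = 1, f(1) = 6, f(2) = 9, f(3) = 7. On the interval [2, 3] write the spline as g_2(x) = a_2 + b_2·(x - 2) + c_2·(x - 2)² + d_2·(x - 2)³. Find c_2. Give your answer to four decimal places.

Let m_i = g''(x_i). Step sizes h_i = 1, 1, 1; slopes of the chords Δ_i = (y_(i+1) - y_i)/h_i = 5, 3, -2.
  1·m_0 + 4·m_1 + 1·m_2 = 6(Δ_1 - Δ_0) = -12
  1·m_1 + 4·m_2 + 1·m_3 = 6(Δ_2 - Δ_1) = -30
Natural end conditions: m_0 = m_3 = 0.
Hence m_0 = 0, m_1 = -6/5, m_2 = -36/5, m_3 = 0.
On [2, 3], with g_2(x) = a_2 + b_2·(x - 2) + c_2·(x - 2)² + d_2·(x - 2)³: c_2 = m_2/2 = -18/5, d_2 = (m_3 - m_2)/(6h_2) = 6/5, b_2 = Δ_2 - h_2(2m_2 + m_3)/6 = 2/5.

-3.6000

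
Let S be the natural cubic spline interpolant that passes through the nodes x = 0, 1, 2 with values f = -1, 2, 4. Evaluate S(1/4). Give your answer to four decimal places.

With σ_i denoting the second derivative at x_i, h_i = 1, 1, and Δ_i = (y_(i+1) − y_i)/h_i = 3, 2:
  1·σ_0 + 4·σ_1 + 1·σ_2 = 6(Δ_1 - Δ_0) = -6
Natural end conditions: σ_0 = σ_2 = 0.
Solving: σ_0 = 0, σ_1 = -3/2, σ_2 = 0.
On [0, 1], S(x) = -1 + 13/4·x + 0·x² - 1/4·x³.
With x = 1/4: S(1/4) = -49/256.

-0.1914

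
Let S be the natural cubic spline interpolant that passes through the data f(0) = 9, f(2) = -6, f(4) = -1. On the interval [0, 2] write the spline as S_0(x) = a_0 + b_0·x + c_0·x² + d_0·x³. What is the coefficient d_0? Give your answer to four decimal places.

0.6250

Let m_i = S''(x_i). Step sizes h_i = 2, 2; slopes of the chords Δ_i = (y_(i+1) - y_i)/h_i = -15/2, 5/2.
  2·m_0 + 8·m_1 + 2·m_2 = 6(Δ_1 - Δ_0) = 60
Natural end conditions: m_0 = m_2 = 0.
Solving the tridiagonal system: m_0 = 0, m_1 = 15/2, m_2 = 0.
On [0, 2], with S_0(x) = a_0 + b_0·x + c_0·x² + d_0·x³: c_0 = m_0/2 = 0, d_0 = (m_1 - m_0)/(6h_0) = 5/8, b_0 = Δ_0 - h_0(2m_0 + m_1)/6 = -10.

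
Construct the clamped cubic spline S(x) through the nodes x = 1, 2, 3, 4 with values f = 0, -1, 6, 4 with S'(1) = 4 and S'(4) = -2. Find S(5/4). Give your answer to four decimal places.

With M_i denoting the second derivative at x_i, h_i = 1, 1, 1, and Δ_i = (y_(i+1) − y_i)/h_i = -1, 7, -2:
  1·M_0 + 4·M_1 + 1·M_2 = 6(Δ_1 - Δ_0) = 48
  1·M_1 + 4·M_2 + 1·M_3 = 6(Δ_2 - Δ_1) = -54
Clamped end conditions give two more equations: 2h_0·M_0 + h_0·M_1 = 6(Δ_0 - S'(1)) = -30 and h_2·M_2 + 2h_2·M_3 = 6(S'(4) - Δ_2) = 0.
Solving: M_0 = -136/5, M_1 = 122/5, M_2 = -112/5, M_3 = 56/5.
On [1, 2], S(x) = 0 + 4·(x - 1) - 68/5·(x - 1)² + 43/5·(x - 1)³.
With (x - 1) = 1/4: S(5/4) = 91/320.

0.2844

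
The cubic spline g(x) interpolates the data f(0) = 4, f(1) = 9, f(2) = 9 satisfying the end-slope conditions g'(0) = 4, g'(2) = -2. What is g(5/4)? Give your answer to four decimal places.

Let M_i = g''(x_i). Step sizes h_i = 1, 1; slopes of the chords Δ_i = (y_(i+1) - y_i)/h_i = 5, 0.
  1·M_0 + 4·M_1 + 1·M_2 = 6(Δ_1 - Δ_0) = -30
Clamped end conditions give two more equations: 2h_0·M_0 + h_0·M_1 = 6(Δ_0 - g'(0)) = 6 and h_1·M_1 + 2h_1·M_2 = 6(g'(2) - Δ_1) = -12.
Solving: M_0 = 15/2, M_1 = -9, M_2 = -3/2.
On [1, 2], g(x) = 9 + 13/4·(x - 1) - 9/2·(x - 1)² + 5/4·(x - 1)³.
With (x - 1) = 1/4: g(5/4) = 2445/256.

9.5508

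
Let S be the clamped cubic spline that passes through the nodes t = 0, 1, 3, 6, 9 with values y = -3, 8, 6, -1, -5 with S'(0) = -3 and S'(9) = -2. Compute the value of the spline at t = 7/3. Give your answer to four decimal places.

Put σ_i = S'' at the i-th knot. Here h = (1, 2, 3, 3) and Δ = (11, -1, -7/3, -4/3), so the interior equations h_(i-1)·σ_(i-1) + 2(h_(i-1)+h_i)·σ_i + h_i·σ_(i+1) = 6(Δ_i − Δ_(i-1)) read
  1·σ_0 + 6·σ_1 + 2·σ_2 = 6(Δ_1 - Δ_0) = -72
  2·σ_1 + 10·σ_2 + 3·σ_3 = 6(Δ_2 - Δ_1) = -8
  3·σ_2 + 12·σ_3 + 3·σ_4 = 6(Δ_3 - Δ_2) = 6
Clamped end conditions give two more equations: 2h_0·σ_0 + h_0·σ_1 = 6(Δ_0 - S'(0)) = 84 and h_3·σ_3 + 2h_3·σ_4 = 6(S'(9) - Δ_3) = -4.
Solving: σ_0 = 1432/27, σ_1 = -596/27, σ_2 = 100/27, σ_3 = -8/27, σ_4 = -14/27.
On [1, 3], S(t) = 8 + 337/27·(t - 1) - 298/27·(t - 1)² + 58/27·(t - 1)³.
With (t - 1) = 4/3: S(7/3) = 7372/729.

10.1125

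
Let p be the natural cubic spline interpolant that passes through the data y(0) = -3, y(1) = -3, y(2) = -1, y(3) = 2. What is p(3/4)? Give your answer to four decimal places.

Put M_i = p'' at the i-th knot. Here h = (1, 1, 1) and Δ = (0, 2, 3), so the interior equations h_(i-1)·M_(i-1) + 2(h_(i-1)+h_i)·M_i + h_i·M_(i+1) = 6(Δ_i − Δ_(i-1)) read
  1·M_0 + 4·M_1 + 1·M_2 = 6(Δ_1 - Δ_0) = 12
  1·M_1 + 4·M_2 + 1·M_3 = 6(Δ_2 - Δ_1) = 6
Natural end conditions: M_0 = M_3 = 0.
Solving: M_0 = 0, M_1 = 14/5, M_2 = 4/5, M_3 = 0.
On [0, 1], p(x) = -3 - 7/15·x + 0·x² + 7/15·x³.
With x = 3/4: p(3/4) = -1009/320.

-3.1531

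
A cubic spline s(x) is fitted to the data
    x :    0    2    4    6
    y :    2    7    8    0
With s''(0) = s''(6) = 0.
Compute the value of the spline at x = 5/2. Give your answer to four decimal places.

7.9031

With m_i denoting the second derivative at x_i, h_i = 2, 2, 2, and Δ_i = (y_(i+1) − y_i)/h_i = 5/2, 1/2, -4:
  2·m_0 + 8·m_1 + 2·m_2 = 6(Δ_1 - Δ_0) = -12
  2·m_1 + 8·m_2 + 2·m_3 = 6(Δ_2 - Δ_1) = -27
Natural end conditions: m_0 = m_3 = 0.
Forward elimination and back-substitution give m_0 = 0, m_1 = -7/10, m_2 = -16/5, m_3 = 0.
On [2, 4], s(x) = 7 + 61/30·(x - 2) - 7/20·(x - 2)² - 5/24·(x - 2)³.
With (x - 2) = 1/2: s(5/2) = 2529/320.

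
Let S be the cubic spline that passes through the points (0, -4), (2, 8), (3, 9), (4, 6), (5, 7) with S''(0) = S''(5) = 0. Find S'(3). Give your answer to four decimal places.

-1.9651

With M_i denoting the second derivative at x_i, h_i = 2, 1, 1, 1, and Δ_i = (y_(i+1) − y_i)/h_i = 6, 1, -3, 1:
  2·M_0 + 6·M_1 + 1·M_2 = 6(Δ_1 - Δ_0) = -30
  1·M_1 + 4·M_2 + 1·M_3 = 6(Δ_2 - Δ_1) = -24
  1·M_2 + 4·M_3 + 1·M_4 = 6(Δ_3 - Δ_2) = 24
Natural end conditions: M_0 = M_4 = 0.
Solving: M_0 = 0, M_1 = -165/43, M_2 = -300/43, M_3 = 333/43, M_4 = 0.
On [3, 4], S'(x) = b_2 + 2c_2·(x - 3) + 3d_2·(x - 3)² with b_2 = Δ_2 - h_2(2M_2 + M_3)/6 = -169/86, c_2 = M_2/2 = -150/43, d_2 = (M_3 - M_2)/(6h_2) = 211/86. So S'(3) = -169/86.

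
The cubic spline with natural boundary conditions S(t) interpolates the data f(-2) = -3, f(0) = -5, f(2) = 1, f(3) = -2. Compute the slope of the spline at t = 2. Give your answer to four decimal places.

With m_i denoting the second derivative at x_i, h_i = 2, 2, 1, and Δ_i = (y_(i+1) − y_i)/h_i = -1, 3, -3:
  2·m_0 + 8·m_1 + 2·m_2 = 6(Δ_1 - Δ_0) = 24
  2·m_1 + 6·m_2 + 1·m_3 = 6(Δ_2 - Δ_1) = -36
Natural end conditions: m_0 = m_3 = 0.
Solving the tridiagonal system: m_0 = 0, m_1 = 54/11, m_2 = -84/11, m_3 = 0.
On [2, 3], S'(t) = b_2 + 2c_2·(t - 2) + 3d_2·(t - 2)² with b_2 = Δ_2 - h_2(2m_2 + m_3)/6 = -5/11, c_2 = m_2/2 = -42/11, d_2 = (m_3 - m_2)/(6h_2) = 14/11. So S'(2) = -5/11.

-0.4545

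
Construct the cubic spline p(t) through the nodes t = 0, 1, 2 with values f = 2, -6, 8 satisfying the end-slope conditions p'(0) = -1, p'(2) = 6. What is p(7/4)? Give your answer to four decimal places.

5.1211

Write M_i for p''(x_i). With h_i = 1, 1 and divided differences Δ_i = -8, 14, the continuity of p' gives the tridiagonal system
  1·M_0 + 4·M_1 + 1·M_2 = 6(Δ_1 - Δ_0) = 132
Clamped end conditions give two more equations: 2h_0·M_0 + h_0·M_1 = 6(Δ_0 - p'(0)) = -42 and h_1·M_1 + 2h_1·M_2 = 6(p'(2) - Δ_1) = -48.
Hence M_0 = -101/2, M_1 = 59, M_2 = -107/2.
On [1, 2], p(t) = -6 + 13/4·(t - 1) + 59/2·(t - 1)² - 75/4·(t - 1)³.
With (t - 1) = 3/4: p(7/4) = 1311/256.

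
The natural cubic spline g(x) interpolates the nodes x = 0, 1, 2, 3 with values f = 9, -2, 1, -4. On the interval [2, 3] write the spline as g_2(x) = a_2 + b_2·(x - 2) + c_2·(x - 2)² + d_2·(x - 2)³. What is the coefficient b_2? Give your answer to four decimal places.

Put M_i = g'' at the i-th knot. Here h = (1, 1, 1) and Δ = (-11, 3, -5), so the interior equations h_(i-1)·M_(i-1) + 2(h_(i-1)+h_i)·M_i + h_i·M_(i+1) = 6(Δ_i − Δ_(i-1)) read
  1·M_0 + 4·M_1 + 1·M_2 = 6(Δ_1 - Δ_0) = 84
  1·M_1 + 4·M_2 + 1·M_3 = 6(Δ_2 - Δ_1) = -48
Natural end conditions: M_0 = M_3 = 0.
Forward elimination and back-substitution give M_0 = 0, M_1 = 128/5, M_2 = -92/5, M_3 = 0.
On [2, 3], with g_2(x) = a_2 + b_2·(x - 2) + c_2·(x - 2)² + d_2·(x - 2)³: c_2 = M_2/2 = -46/5, d_2 = (M_3 - M_2)/(6h_2) = 46/15, b_2 = Δ_2 - h_2(2M_2 + M_3)/6 = 17/15.

1.1333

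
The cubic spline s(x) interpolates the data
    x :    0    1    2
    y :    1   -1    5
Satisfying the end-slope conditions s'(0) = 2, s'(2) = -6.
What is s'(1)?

Write M_i for s''(x_i). With h_i = 1, 1 and divided differences Δ_i = -2, 6, the continuity of s' gives the tridiagonal system
  1·M_0 + 4·M_1 + 1·M_2 = 6(Δ_1 - Δ_0) = 48
Clamped end conditions give two more equations: 2h_0·M_0 + h_0·M_1 = 6(Δ_0 - s'(0)) = -24 and h_1·M_1 + 2h_1·M_2 = 6(s'(2) - Δ_1) = -72.
Hence M_0 = -28, M_1 = 32, M_2 = -52.
On [1, 2], s'(x) = b_1 + 2c_1·(x - 1) + 3d_1·(x - 1)² with b_1 = Δ_1 - h_1(2M_1 + M_2)/6 = 4, c_1 = M_1/2 = 16, d_1 = (M_2 - M_1)/(6h_1) = -14. So s'(1) = 4.

4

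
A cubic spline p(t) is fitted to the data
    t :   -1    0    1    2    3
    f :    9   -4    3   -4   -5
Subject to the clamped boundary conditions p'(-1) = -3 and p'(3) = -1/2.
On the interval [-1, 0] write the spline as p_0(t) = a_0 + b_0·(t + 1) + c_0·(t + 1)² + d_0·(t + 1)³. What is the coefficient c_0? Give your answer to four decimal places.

-28.5625

Put σ_i = p'' at the i-th knot. Here h = (1, 1, 1, 1) and Δ = (-13, 7, -7, -1), so the interior equations h_(i-1)·σ_(i-1) + 2(h_(i-1)+h_i)·σ_i + h_i·σ_(i+1) = 6(Δ_i − Δ_(i-1)) read
  1·σ_0 + 4·σ_1 + 1·σ_2 = 6(Δ_1 - Δ_0) = 120
  1·σ_1 + 4·σ_2 + 1·σ_3 = 6(Δ_2 - Δ_1) = -84
  1·σ_2 + 4·σ_3 + 1·σ_4 = 6(Δ_3 - Δ_2) = 36
Clamped end conditions give two more equations: 2h_0·σ_0 + h_0·σ_1 = 6(Δ_0 - p'(-1)) = -60 and h_3·σ_3 + 2h_3·σ_4 = 6(p'(3) - Δ_3) = 3.
Hence σ_0 = -457/8, σ_1 = 217/4, σ_2 = -319/8, σ_3 = 85/4, σ_4 = -73/8.
On [-1, 0], with p_0(t) = a_0 + b_0·(t + 1) + c_0·(t + 1)² + d_0·(t + 1)³: c_0 = σ_0/2 = -457/16, d_0 = (σ_1 - σ_0)/(6h_0) = 297/16, b_0 = Δ_0 - h_0(2σ_0 + σ_1)/6 = -3.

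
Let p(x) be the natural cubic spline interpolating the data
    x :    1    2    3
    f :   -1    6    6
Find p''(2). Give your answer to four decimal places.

-10.5000

Put M_i = p'' at the i-th knot. Here h = (1, 1) and Δ = (7, 0), so the interior equations h_(i-1)·M_(i-1) + 2(h_(i-1)+h_i)·M_i + h_i·M_(i+1) = 6(Δ_i − Δ_(i-1)) read
  1·M_0 + 4·M_1 + 1·M_2 = 6(Δ_1 - Δ_0) = -42
Natural end conditions: M_0 = M_2 = 0.
Solving the tridiagonal system: M_0 = 0, M_1 = -21/2, M_2 = 0.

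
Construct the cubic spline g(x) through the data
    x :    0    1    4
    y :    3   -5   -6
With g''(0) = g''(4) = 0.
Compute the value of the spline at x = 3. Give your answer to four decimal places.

With m_i denoting the second derivative at x_i, h_i = 1, 3, and Δ_i = (y_(i+1) − y_i)/h_i = -8, -1/3:
  1·m_0 + 8·m_1 + 3·m_2 = 6(Δ_1 - Δ_0) = 46
Natural end conditions: m_0 = m_2 = 0.
Forward elimination and back-substitution give m_0 = 0, m_1 = 23/4, m_2 = 0.
On [1, 4], g(x) = -5 - 73/12·(x - 1) + 23/8·(x - 1)² - 23/72·(x - 1)³.
With (x - 1) = 2: g(3) = -74/9.

-8.2222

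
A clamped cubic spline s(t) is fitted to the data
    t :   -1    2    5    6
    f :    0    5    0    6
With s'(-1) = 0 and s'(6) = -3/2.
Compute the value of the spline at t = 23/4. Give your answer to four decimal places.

5.5970

Write σ_i for s''(x_i). With h_i = 3, 3, 1 and divided differences Δ_i = 5/3, -5/3, 6, the continuity of s' gives the tridiagonal system
  3·σ_0 + 12·σ_1 + 3·σ_2 = 6(Δ_1 - Δ_0) = -20
  3·σ_1 + 8·σ_2 + 1·σ_3 = 6(Δ_2 - Δ_1) = 46
Clamped end conditions give two more equations: 2h_0·σ_0 + h_0·σ_1 = 6(Δ_0 - s'(-1)) = 10 and h_2·σ_2 + 2h_2·σ_3 = 6(s'(6) - Δ_2) = -45.
Hence σ_0 = 139/31, σ_1 = -524/93, σ_2 = 353/31, σ_3 = -874/31.
On [5, 6], s(t) = 0 + 214/31·(t - 5) + 353/62·(t - 5)² - 409/62·(t - 5)³.
With (t - 5) = 3/4: s(23/4) = 22209/3968.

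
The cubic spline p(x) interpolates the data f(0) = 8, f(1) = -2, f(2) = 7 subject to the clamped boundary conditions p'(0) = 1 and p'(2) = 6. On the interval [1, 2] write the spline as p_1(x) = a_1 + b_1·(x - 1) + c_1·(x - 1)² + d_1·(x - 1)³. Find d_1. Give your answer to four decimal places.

Let σ_i = p''(x_i). Step sizes h_i = 1, 1; slopes of the chords Δ_i = (y_(i+1) - y_i)/h_i = -10, 9.
  1·σ_0 + 4·σ_1 + 1·σ_2 = 6(Δ_1 - Δ_0) = 114
Clamped end conditions give two more equations: 2h_0·σ_0 + h_0·σ_1 = 6(Δ_0 - p'(0)) = -66 and h_1·σ_1 + 2h_1·σ_2 = 6(p'(2) - Δ_1) = -18.
Solving: σ_0 = -59, σ_1 = 52, σ_2 = -35.
On [1, 2], with p_1(x) = a_1 + b_1·(x - 1) + c_1·(x - 1)² + d_1·(x - 1)³: c_1 = σ_1/2 = 26, d_1 = (σ_2 - σ_1)/(6h_1) = -29/2, b_1 = Δ_1 - h_1(2σ_1 + σ_2)/6 = -5/2.

-14.5000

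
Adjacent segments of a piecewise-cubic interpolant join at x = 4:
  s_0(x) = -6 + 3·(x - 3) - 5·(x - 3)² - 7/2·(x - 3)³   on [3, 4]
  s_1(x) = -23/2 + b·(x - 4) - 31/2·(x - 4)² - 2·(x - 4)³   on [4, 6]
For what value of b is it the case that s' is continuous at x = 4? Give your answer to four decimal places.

s_0'(x) = 3 - 10·(x - 3) - 21/2·(x - 3)², so s_0'(4) = -35/2. On the right, s_1'(4) = b, so b = -35/2.

-17.5000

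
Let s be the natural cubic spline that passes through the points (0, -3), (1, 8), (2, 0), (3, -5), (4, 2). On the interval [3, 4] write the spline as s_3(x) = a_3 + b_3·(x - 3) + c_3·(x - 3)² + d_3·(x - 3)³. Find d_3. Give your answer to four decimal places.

With M_i denoting the second derivative at x_i, h_i = 1, 1, 1, 1, and Δ_i = (y_(i+1) − y_i)/h_i = 11, -8, -5, 7:
  1·M_0 + 4·M_1 + 1·M_2 = 6(Δ_1 - Δ_0) = -114
  1·M_1 + 4·M_2 + 1·M_3 = 6(Δ_2 - Δ_1) = 18
  1·M_2 + 4·M_3 + 1·M_4 = 6(Δ_3 - Δ_2) = 72
Natural end conditions: M_0 = M_4 = 0.
Solving: M_0 = 0, M_1 = -855/28, M_2 = 57/7, M_3 = 447/28, M_4 = 0.
On [3, 4], with s_3(x) = a_3 + b_3·(x - 3) + c_3·(x - 3)² + d_3·(x - 3)³: c_3 = M_3/2 = 447/56, d_3 = (M_4 - M_3)/(6h_3) = -149/56, b_3 = Δ_3 - h_3(2M_3 + M_4)/6 = 47/28.

-2.6607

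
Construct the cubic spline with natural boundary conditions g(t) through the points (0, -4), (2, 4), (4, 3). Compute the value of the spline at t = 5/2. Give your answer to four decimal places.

4.4883

Let M_i = g''(x_i). Step sizes h_i = 2, 2; slopes of the chords Δ_i = (y_(i+1) - y_i)/h_i = 4, -1/2.
  2·M_0 + 8·M_1 + 2·M_2 = 6(Δ_1 - Δ_0) = -27
Natural end conditions: M_0 = M_2 = 0.
Solving the tridiagonal system: M_0 = 0, M_1 = -27/8, M_2 = 0.
On [2, 4], g(t) = 4 + 7/4·(t - 2) - 27/16·(t - 2)² + 9/32·(t - 2)³.
With (t - 2) = 1/2: g(5/2) = 1149/256.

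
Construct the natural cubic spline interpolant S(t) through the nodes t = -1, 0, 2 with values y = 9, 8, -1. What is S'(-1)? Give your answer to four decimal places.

Let M_i = S''(x_i). Step sizes h_i = 1, 2; slopes of the chords Δ_i = (y_(i+1) - y_i)/h_i = -1, -9/2.
  1·M_0 + 6·M_1 + 2·M_2 = 6(Δ_1 - Δ_0) = -21
Natural end conditions: M_0 = M_2 = 0.
Solving: M_0 = 0, M_1 = -7/2, M_2 = 0.
On [-1, 0], S'(t) = b_0 + 2c_0·(t + 1) + 3d_0·(t + 1)² with b_0 = Δ_0 - h_0(2M_0 + M_1)/6 = -5/12, c_0 = M_0/2 = 0, d_0 = (M_1 - M_0)/(6h_0) = -7/12. So S'(-1) = -5/12.

-0.4167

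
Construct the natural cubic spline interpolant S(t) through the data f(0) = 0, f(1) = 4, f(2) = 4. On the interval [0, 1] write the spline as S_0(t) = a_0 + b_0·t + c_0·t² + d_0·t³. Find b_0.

Let M_i = S''(x_i). Step sizes h_i = 1, 1; slopes of the chords Δ_i = (y_(i+1) - y_i)/h_i = 4, 0.
  1·M_0 + 4·M_1 + 1·M_2 = 6(Δ_1 - Δ_0) = -24
Natural end conditions: M_0 = M_2 = 0.
Solving: M_0 = 0, M_1 = -6, M_2 = 0.
On [0, 1], with S_0(t) = a_0 + b_0·t + c_0·t² + d_0·t³: c_0 = M_0/2 = 0, d_0 = (M_1 - M_0)/(6h_0) = -1, b_0 = Δ_0 - h_0(2M_0 + M_1)/6 = 5.

5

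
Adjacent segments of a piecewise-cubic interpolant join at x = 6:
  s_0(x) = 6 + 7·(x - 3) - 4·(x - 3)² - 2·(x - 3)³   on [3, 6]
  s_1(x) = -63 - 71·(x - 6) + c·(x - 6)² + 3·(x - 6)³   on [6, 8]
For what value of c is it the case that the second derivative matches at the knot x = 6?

s_0''(x) = -8 - 12·(x - 3), so s_0''(6) = -44. On the right, s_1''(6) = 2c, so c = -22.

-22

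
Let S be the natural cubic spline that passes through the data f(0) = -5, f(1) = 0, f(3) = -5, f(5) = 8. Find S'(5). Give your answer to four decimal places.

9.6364

Write m_i for S''(x_i). With h_i = 1, 2, 2 and divided differences Δ_i = 5, -5/2, 13/2, the continuity of S' gives the tridiagonal system
  1·m_0 + 6·m_1 + 2·m_2 = 6(Δ_1 - Δ_0) = -45
  2·m_1 + 8·m_2 + 2·m_3 = 6(Δ_2 - Δ_1) = 54
Natural end conditions: m_0 = m_3 = 0.
Hence m_0 = 0, m_1 = -117/11, m_2 = 207/22, m_3 = 0.
On [3, 5], S'(t) = b_2 + 2c_2·(t - 3) + 3d_2·(t - 3)² with b_2 = Δ_2 - h_2(2m_2 + m_3)/6 = 5/22, c_2 = m_2/2 = 207/44, d_2 = (m_3 - m_2)/(6h_2) = -69/88. So S'(5) = 106/11.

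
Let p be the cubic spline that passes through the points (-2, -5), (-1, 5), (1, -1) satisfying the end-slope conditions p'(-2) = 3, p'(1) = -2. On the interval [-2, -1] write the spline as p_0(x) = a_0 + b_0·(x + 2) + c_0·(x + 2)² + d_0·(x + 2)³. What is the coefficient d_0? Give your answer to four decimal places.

-9.1667

Let M_i = p''(x_i). Step sizes h_i = 1, 2; slopes of the chords Δ_i = (y_(i+1) - y_i)/h_i = 10, -3.
  1·M_0 + 6·M_1 + 2·M_2 = 6(Δ_1 - Δ_0) = -78
Clamped end conditions give two more equations: 2h_0·M_0 + h_0·M_1 = 6(Δ_0 - p'(-2)) = 42 and h_1·M_1 + 2h_1·M_2 = 6(p'(1) - Δ_1) = 6.
Forward elimination and back-substitution give M_0 = 97/3, M_1 = -68/3, M_2 = 77/6.
On [-2, -1], with p_0(x) = a_0 + b_0·(x + 2) + c_0·(x + 2)² + d_0·(x + 2)³: c_0 = M_0/2 = 97/6, d_0 = (M_1 - M_0)/(6h_0) = -55/6, b_0 = Δ_0 - h_0(2M_0 + M_1)/6 = 3.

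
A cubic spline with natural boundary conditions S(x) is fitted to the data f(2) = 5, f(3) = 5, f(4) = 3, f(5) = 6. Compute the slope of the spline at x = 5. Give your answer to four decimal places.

Put M_i = S'' at the i-th knot. Here h = (1, 1, 1) and Δ = (0, -2, 3), so the interior equations h_(i-1)·M_(i-1) + 2(h_(i-1)+h_i)·M_i + h_i·M_(i+1) = 6(Δ_i − Δ_(i-1)) read
  1·M_0 + 4·M_1 + 1·M_2 = 6(Δ_1 - Δ_0) = -12
  1·M_1 + 4·M_2 + 1·M_3 = 6(Δ_2 - Δ_1) = 30
Natural end conditions: M_0 = M_3 = 0.
Forward elimination and back-substitution give M_0 = 0, M_1 = -26/5, M_2 = 44/5, M_3 = 0.
On [4, 5], S'(x) = b_2 + 2c_2·(x - 4) + 3d_2·(x - 4)² with b_2 = Δ_2 - h_2(2M_2 + M_3)/6 = 1/15, c_2 = M_2/2 = 22/5, d_2 = (M_3 - M_2)/(6h_2) = -22/15. So S'(5) = 67/15.

4.4667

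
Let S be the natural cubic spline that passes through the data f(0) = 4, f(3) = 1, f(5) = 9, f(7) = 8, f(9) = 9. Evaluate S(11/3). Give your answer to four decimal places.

3.6458

With M_i denoting the second derivative at x_i, h_i = 3, 2, 2, 2, and Δ_i = (y_(i+1) − y_i)/h_i = -1, 4, -1/2, 1/2:
  3·M_0 + 10·M_1 + 2·M_2 = 6(Δ_1 - Δ_0) = 30
  2·M_1 + 8·M_2 + 2·M_3 = 6(Δ_2 - Δ_1) = -27
  2·M_2 + 8·M_3 + 2·M_4 = 6(Δ_3 - Δ_2) = 6
Natural end conditions: M_0 = M_4 = 0.
Solving the tridiagonal system: M_0 = 0, M_1 = 282/71, M_2 = -345/71, M_3 = 279/142, M_4 = 0.
On [3, 5], S(x) = 1 + 211/71·(x - 3) + 141/71·(x - 3)² - 209/284·(x - 3)³.
With (x - 3) = 2/3: S(11/3) = 6989/1917.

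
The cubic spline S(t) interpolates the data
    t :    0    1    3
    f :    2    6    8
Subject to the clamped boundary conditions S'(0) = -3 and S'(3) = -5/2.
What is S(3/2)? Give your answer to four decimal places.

8.2109

Let M_i = S''(x_i). Step sizes h_i = 1, 2; slopes of the chords Δ_i = (y_(i+1) - y_i)/h_i = 4, 1.
  1·M_0 + 6·M_1 + 2·M_2 = 6(Δ_1 - Δ_0) = -18
Clamped end conditions give two more equations: 2h_0·M_0 + h_0·M_1 = 6(Δ_0 - S'(0)) = 42 and h_1·M_1 + 2h_1·M_2 = 6(S'(3) - Δ_1) = -21.
Forward elimination and back-substitution give M_0 = 145/6, M_1 = -19/3, M_2 = -25/12.
On [1, 3], S(t) = 6 + 71/12·(t - 1) - 19/6·(t - 1)² + 17/48·(t - 1)³.
With (t - 1) = 1/2: S(3/2) = 1051/128.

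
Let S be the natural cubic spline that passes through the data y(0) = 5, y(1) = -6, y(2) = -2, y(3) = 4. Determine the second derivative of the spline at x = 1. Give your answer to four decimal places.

23.2000

With M_i denoting the second derivative at x_i, h_i = 1, 1, 1, and Δ_i = (y_(i+1) − y_i)/h_i = -11, 4, 6:
  1·M_0 + 4·M_1 + 1·M_2 = 6(Δ_1 - Δ_0) = 90
  1·M_1 + 4·M_2 + 1·M_3 = 6(Δ_2 - Δ_1) = 12
Natural end conditions: M_0 = M_3 = 0.
Forward elimination and back-substitution give M_0 = 0, M_1 = 116/5, M_2 = -14/5, M_3 = 0.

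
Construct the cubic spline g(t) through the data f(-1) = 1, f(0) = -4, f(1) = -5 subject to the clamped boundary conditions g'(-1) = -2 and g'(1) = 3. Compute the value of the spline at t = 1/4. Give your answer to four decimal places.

-4.9648

Write M_i for g''(x_i). With h_i = 1, 1 and divided differences Δ_i = -5, -1, the continuity of g' gives the tridiagonal system
  1·M_0 + 4·M_1 + 1·M_2 = 6(Δ_1 - Δ_0) = 24
Clamped end conditions give two more equations: 2h_0·M_0 + h_0·M_1 = 6(Δ_0 - g'(-1)) = -18 and h_1·M_1 + 2h_1·M_2 = 6(g'(1) - Δ_1) = 24.
Hence M_0 = -25/2, M_1 = 7, M_2 = 17/2.
On [0, 1], g(t) = -4 - 19/4·t + 7/2·t² + 1/4·t³.
With t = 1/4: g(1/4) = -1271/256.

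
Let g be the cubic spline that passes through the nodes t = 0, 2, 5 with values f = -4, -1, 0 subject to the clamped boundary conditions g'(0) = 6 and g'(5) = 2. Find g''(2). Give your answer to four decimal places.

Write M_i for g''(x_i). With h_i = 2, 3 and divided differences Δ_i = 3/2, 1/3, the continuity of g' gives the tridiagonal system
  2·M_0 + 10·M_1 + 3·M_2 = 6(Δ_1 - Δ_0) = -7
Clamped end conditions give two more equations: 2h_0·M_0 + h_0·M_1 = 6(Δ_0 - g'(0)) = -27 and h_1·M_1 + 2h_1·M_2 = 6(g'(5) - Δ_1) = 10.
Forward elimination and back-substitution give M_0 = -137/20, M_1 = 1/5, M_2 = 47/30.

0.2000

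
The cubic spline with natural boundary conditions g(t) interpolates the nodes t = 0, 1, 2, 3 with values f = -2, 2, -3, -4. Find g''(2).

10

Let m_i = g''(x_i). Step sizes h_i = 1, 1, 1; slopes of the chords Δ_i = (y_(i+1) - y_i)/h_i = 4, -5, -1.
  1·m_0 + 4·m_1 + 1·m_2 = 6(Δ_1 - Δ_0) = -54
  1·m_1 + 4·m_2 + 1·m_3 = 6(Δ_2 - Δ_1) = 24
Natural end conditions: m_0 = m_3 = 0.
Forward elimination and back-substitution give m_0 = 0, m_1 = -16, m_2 = 10, m_3 = 0.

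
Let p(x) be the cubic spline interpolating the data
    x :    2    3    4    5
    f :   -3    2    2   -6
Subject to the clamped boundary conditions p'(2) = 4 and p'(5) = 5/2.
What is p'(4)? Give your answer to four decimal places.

-7.8000

Put M_i = p'' at the i-th knot. Here h = (1, 1, 1) and Δ = (5, 0, -8), so the interior equations h_(i-1)·M_(i-1) + 2(h_(i-1)+h_i)·M_i + h_i·M_(i+1) = 6(Δ_i − Δ_(i-1)) read
  1·M_0 + 4·M_1 + 1·M_2 = 6(Δ_1 - Δ_0) = -30
  1·M_1 + 4·M_2 + 1·M_3 = 6(Δ_2 - Δ_1) = -48
Clamped end conditions give two more equations: 2h_0·M_0 + h_0·M_1 = 6(Δ_0 - p'(2)) = 6 and h_2·M_2 + 2h_2·M_3 = 6(p'(5) - Δ_2) = 63.
Forward elimination and back-substitution give M_0 = 23/5, M_1 = -16/5, M_2 = -109/5, M_3 = 212/5.
On [4, 5], p'(x) = b_2 + 2c_2·(x - 4) + 3d_2·(x - 4)² with b_2 = Δ_2 - h_2(2M_2 + M_3)/6 = -39/5, c_2 = M_2/2 = -109/10, d_2 = (M_3 - M_2)/(6h_2) = 107/10. So p'(4) = -39/5.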